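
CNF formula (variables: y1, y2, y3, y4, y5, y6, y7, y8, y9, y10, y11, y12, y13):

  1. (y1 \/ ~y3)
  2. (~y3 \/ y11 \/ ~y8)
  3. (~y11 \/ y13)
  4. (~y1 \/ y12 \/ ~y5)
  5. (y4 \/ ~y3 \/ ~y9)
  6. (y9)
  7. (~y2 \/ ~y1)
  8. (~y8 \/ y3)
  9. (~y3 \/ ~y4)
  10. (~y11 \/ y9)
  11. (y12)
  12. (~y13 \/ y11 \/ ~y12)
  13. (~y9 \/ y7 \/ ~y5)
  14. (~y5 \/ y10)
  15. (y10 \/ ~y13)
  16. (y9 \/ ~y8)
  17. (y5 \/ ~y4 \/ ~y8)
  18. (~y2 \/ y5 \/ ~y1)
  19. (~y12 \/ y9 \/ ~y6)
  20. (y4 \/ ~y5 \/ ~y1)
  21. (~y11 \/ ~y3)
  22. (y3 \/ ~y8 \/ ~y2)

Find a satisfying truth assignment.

Unit propagation: (y9) forces y9 = True.
Unit propagation: (y12) forces y12 = True.
Pure literal: y2 appears only negated; assign y2 = False.
y8 occurs only negated in the remaining clauses — set y8 = False.
Branch on y1: take y1 = True.
The remaining clauses are satisfied by y3 = False, y4 = True, y5 = False, y6 = True, y7 = False, y10 = True, y11 = False, y13 = False.
Every clause has at least one true literal under this assignment.

y1=True  y2=False  y3=False  y4=True  y5=False  y6=True  y7=False  y8=False  y9=True  y10=True  y11=False  y12=True  y13=False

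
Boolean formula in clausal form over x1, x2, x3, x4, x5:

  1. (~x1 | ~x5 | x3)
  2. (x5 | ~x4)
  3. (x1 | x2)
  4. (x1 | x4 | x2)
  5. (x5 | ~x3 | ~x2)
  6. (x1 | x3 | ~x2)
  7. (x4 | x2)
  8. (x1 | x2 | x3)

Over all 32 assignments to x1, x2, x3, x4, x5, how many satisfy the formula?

6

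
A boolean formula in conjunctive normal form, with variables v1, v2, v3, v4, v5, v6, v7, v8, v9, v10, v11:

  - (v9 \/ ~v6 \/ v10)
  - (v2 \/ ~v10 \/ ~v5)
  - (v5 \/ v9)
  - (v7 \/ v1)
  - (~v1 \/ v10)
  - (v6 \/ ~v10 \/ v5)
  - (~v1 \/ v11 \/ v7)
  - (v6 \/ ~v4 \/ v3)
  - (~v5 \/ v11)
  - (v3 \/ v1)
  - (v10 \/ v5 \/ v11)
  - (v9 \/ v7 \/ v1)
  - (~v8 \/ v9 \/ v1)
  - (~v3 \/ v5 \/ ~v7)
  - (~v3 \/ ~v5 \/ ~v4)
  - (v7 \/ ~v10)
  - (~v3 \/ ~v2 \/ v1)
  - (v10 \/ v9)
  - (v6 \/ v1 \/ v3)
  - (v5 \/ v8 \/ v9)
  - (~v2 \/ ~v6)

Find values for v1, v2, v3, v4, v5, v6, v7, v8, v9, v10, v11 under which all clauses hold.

Pure literal: v9 appears only positively; assign v9 = True.
Pure literal: v11 appears only positively; assign v11 = True.
Set v1 = True and propagate.
  then v10 is forced to True.
  then v7 is forced to True.
Branch on v2: take v2 = False.
  then v5 is forced to False.
  then v6 is forced to True.
  then v3 is forced to False.
v4, v8 are now unconstrained; take v4 = True, v8 = True.
Check each clause:
  1. (~v6 \/ v10 \/ v9) — v9 is true.
  2. (~v10 \/ v2 \/ ~v5) — ~v5 is true.
  3. (v5 \/ v9) — v9 is true.
  4. (v7 \/ v1) — v1 is true.
  5. (v10 \/ ~v1) — v10 is true.
  6. (v6 \/ v5 \/ ~v10) — v6 is true.
  7. (~v1 \/ v7 \/ v11) — v11 is true.
  8. (~v4 \/ v6 \/ v3) — v6 is true.
  9. (v11 \/ ~v5) — v11 is true.
  10. (v1 \/ v3) — v1 is true.
  11. (v5 \/ v10 \/ v11) — v10 is true.
  12. (v7 \/ v1 \/ v9) — v1 is true.
  13. (v1 \/ ~v8 \/ v9) — v9 is true.
  14. (~v7 \/ v5 \/ ~v3) — ~v3 is true.
  15. (~v5 \/ ~v3 \/ ~v4) — ~v5 is true.
  16. (v7 \/ ~v10) — v7 is true.
  17. (~v3 \/ ~v2 \/ v1) — v1 is true.
  18. (v10 \/ v9) — v9 is true.
  19. (v1 \/ v6 \/ v3) — v1 is true.
  20. (v8 \/ v5 \/ v9) — v8 is true.
  21. (~v6 \/ ~v2) — ~v2 is true.

v1=1, v2=0, v3=0, v4=1, v5=0, v6=1, v7=1, v8=1, v9=1, v10=1, v11=1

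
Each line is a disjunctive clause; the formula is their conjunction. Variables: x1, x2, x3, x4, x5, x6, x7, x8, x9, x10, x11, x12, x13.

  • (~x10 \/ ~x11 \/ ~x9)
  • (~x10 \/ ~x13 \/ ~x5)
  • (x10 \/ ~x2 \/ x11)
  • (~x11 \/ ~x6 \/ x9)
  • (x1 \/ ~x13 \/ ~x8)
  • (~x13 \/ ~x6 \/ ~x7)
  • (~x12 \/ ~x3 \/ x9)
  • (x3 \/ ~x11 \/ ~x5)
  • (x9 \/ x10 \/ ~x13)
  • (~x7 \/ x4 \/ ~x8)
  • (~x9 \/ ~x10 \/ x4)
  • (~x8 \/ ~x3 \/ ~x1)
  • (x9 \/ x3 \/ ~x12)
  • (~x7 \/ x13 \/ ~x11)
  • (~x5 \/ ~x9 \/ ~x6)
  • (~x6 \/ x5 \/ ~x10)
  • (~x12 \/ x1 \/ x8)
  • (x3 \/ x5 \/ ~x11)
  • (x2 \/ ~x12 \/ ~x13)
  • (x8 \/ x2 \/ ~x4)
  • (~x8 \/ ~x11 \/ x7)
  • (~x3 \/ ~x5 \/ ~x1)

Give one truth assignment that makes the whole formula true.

Set x1 = True and propagate.
Branch on x2: take x2 = True.
The remaining clauses are satisfied by x3 = True, x4 = True, x5 = False, x6 = True, x7 = False, x8 = False, x9 = True, x10 = False, x11 = True, x12 = True, x13 = False.

x1=True  x2=True  x3=True  x4=True  x5=False  x6=True  x7=False  x8=False  x9=True  x10=False  x11=True  x12=True  x13=False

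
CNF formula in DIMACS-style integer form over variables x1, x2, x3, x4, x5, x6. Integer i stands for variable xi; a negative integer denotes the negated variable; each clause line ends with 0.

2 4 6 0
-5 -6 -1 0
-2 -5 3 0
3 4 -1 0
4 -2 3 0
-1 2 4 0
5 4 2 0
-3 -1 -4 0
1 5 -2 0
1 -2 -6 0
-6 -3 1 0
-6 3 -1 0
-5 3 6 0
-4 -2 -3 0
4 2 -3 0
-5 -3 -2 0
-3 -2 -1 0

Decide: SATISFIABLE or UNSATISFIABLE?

SATISFIABLE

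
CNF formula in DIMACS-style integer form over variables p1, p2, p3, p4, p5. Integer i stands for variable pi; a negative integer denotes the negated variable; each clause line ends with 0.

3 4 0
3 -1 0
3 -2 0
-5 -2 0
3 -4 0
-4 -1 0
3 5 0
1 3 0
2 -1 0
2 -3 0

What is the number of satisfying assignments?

3

Satisfying assignments:
  p1=F p2=T p3=T p4=F p5=F
  p1=F p2=T p3=T p4=T p5=F
  p1=T p2=T p3=T p4=F p5=F
That's 3 in total.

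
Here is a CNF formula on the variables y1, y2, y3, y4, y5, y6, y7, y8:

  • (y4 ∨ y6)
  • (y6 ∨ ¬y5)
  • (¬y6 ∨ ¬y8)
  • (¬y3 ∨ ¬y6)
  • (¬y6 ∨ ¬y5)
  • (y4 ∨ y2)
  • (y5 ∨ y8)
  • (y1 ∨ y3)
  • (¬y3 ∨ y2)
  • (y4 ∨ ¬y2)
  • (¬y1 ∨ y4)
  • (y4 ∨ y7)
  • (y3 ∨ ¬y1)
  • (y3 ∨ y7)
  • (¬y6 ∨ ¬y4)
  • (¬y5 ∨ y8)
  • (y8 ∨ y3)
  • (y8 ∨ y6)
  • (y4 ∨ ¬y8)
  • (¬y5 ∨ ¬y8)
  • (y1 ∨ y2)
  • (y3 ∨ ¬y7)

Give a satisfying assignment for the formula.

y1=T, y2=T, y3=T, y4=T, y5=F, y6=F, y7=T, y8=T

Branch on y1: take y1 = True.
  then y4 is forced to True.
  then y3 is forced to True.
  then y6 is forced to False.
  then y5 is forced to False.
  then y8 is forced to True.
  then y2 is forced to True.
y7 is now unconstrained; take y7 = True.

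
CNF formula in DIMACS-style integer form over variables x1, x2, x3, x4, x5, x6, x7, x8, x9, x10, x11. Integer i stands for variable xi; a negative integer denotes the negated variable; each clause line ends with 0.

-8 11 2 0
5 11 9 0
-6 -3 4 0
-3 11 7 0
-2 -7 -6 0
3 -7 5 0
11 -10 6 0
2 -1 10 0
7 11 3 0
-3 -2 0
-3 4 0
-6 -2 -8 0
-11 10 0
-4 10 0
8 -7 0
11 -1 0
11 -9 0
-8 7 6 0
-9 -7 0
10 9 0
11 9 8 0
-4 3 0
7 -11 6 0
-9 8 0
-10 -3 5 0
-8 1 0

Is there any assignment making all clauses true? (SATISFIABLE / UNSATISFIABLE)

SATISFIABLE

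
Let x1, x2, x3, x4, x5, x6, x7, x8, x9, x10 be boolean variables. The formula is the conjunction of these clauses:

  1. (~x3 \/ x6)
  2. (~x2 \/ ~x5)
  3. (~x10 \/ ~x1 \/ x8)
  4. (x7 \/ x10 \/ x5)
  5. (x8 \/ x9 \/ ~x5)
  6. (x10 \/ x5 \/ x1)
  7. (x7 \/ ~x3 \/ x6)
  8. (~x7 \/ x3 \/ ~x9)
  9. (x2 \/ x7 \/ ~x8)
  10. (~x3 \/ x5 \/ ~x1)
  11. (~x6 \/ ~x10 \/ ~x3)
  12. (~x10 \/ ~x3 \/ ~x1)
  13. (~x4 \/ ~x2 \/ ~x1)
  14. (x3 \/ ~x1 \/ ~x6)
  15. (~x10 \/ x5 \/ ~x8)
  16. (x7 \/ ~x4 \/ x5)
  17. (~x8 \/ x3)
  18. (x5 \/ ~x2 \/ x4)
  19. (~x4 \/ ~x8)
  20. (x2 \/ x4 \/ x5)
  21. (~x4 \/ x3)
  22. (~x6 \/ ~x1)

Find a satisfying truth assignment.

Set x1 = False and propagate.
The remaining clauses are satisfied by x2 = False, x3 = True, x4 = False, x5 = True, x6 = True, x7 = True, x8 = True, x9 = False, x10 = False.
Every clause has at least one true literal under this assignment.

x1=0, x2=0, x3=1, x4=0, x5=1, x6=1, x7=1, x8=1, x9=0, x10=0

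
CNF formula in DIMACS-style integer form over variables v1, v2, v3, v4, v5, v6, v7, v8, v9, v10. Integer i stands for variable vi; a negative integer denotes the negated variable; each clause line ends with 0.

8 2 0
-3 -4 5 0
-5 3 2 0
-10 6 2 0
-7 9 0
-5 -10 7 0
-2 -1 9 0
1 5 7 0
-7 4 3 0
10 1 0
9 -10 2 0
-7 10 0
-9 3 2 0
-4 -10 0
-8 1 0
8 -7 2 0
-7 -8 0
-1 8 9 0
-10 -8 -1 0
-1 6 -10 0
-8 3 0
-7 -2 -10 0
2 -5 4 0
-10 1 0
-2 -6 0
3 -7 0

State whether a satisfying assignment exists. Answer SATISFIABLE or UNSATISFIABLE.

SATISFIABLE

Set v1 = True and propagate.
The remaining clauses are satisfied by v2 = True, v3 = True, v4 = True, v5 = True, v6 = False, v7 = False, v8 = True, v9 = True, v10 = False.
Every clause has at least one true literal under this assignment.
So v1=T, v2=T, v3=T, v4=T, v5=T, v6=F, v7=F, v8=T, v9=T, v10=F is a satisfying assignment.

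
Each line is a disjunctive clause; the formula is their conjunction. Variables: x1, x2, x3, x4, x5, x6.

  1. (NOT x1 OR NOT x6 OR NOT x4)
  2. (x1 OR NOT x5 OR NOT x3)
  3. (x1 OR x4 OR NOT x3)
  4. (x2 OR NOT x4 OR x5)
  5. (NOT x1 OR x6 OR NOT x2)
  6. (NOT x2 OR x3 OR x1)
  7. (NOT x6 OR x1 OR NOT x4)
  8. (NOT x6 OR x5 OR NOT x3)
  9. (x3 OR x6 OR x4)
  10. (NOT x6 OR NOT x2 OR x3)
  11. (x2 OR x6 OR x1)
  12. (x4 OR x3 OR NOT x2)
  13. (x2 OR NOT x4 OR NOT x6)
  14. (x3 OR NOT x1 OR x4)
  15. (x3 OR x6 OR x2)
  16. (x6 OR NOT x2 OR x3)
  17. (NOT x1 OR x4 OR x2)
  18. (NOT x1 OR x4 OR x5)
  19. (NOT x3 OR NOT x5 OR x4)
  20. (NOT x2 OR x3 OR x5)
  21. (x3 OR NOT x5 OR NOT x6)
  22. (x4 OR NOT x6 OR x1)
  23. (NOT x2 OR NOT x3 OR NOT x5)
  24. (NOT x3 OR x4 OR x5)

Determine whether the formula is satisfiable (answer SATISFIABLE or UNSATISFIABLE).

SATISFIABLE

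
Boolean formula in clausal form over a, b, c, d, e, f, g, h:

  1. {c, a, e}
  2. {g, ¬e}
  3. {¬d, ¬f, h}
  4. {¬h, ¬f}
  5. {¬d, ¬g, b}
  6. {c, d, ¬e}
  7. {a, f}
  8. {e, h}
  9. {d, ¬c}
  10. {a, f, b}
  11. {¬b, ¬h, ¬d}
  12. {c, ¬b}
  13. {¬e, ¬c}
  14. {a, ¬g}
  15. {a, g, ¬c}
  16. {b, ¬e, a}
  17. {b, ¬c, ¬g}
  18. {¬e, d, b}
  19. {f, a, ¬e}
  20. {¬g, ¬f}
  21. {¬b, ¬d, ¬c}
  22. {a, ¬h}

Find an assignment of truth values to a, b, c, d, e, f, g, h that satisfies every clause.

a=T, b=F, c=F, d=F, e=F, f=F, g=F, h=T

Pure literal: a appears only positively; assign a = True.
Try b = False.
The remaining clauses are satisfied by c = False, d = False, e = False, f = False, g = False, h = True.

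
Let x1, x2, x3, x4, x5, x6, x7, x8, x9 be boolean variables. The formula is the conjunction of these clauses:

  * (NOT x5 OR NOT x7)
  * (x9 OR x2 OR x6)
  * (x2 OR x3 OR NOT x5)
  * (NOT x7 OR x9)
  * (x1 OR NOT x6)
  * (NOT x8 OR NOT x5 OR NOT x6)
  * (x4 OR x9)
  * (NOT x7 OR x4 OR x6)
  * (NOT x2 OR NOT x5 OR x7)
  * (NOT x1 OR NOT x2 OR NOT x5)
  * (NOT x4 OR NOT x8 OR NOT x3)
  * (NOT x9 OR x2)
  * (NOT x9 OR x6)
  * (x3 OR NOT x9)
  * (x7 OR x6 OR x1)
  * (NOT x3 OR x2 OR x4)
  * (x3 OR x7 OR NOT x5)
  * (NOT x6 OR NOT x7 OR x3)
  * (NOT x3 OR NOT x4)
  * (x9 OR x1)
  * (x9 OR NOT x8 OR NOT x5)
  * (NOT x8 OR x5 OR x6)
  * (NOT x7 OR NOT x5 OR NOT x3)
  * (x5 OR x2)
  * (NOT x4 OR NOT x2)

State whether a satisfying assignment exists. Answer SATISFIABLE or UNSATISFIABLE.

x8 occurs only negated in the remaining clauses — set x8 = False.
Set x1 = True and propagate.
The remaining clauses are satisfied by x2 = True, x3 = True, x4 = False, x5 = False, x6 = True, x7 = False, x9 = True.
Every clause has at least one true literal under this assignment.
So x1=T  x2=T  x3=T  x4=F  x5=F  x6=T  x7=F  x8=F  x9=T is a satisfying assignment.

SATISFIABLE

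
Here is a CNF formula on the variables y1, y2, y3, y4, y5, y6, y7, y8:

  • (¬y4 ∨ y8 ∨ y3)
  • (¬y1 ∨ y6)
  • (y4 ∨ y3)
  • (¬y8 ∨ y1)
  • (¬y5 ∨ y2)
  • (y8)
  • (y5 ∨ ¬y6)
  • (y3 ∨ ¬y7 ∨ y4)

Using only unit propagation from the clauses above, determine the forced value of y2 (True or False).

True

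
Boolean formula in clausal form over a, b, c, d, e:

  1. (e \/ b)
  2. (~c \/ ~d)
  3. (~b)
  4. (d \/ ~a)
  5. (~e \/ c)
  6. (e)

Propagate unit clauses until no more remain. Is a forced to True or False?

Unit clause (~b) sets b = False.
In (e \/ b), b is now false; e must hold, so e = True.
(c \/ ~e): since e = True, the clause reduces to (c). c = True.
From (~c \/ ~d) and c = True: d = False.
From (d \/ ~a) and d = False: a = False.

False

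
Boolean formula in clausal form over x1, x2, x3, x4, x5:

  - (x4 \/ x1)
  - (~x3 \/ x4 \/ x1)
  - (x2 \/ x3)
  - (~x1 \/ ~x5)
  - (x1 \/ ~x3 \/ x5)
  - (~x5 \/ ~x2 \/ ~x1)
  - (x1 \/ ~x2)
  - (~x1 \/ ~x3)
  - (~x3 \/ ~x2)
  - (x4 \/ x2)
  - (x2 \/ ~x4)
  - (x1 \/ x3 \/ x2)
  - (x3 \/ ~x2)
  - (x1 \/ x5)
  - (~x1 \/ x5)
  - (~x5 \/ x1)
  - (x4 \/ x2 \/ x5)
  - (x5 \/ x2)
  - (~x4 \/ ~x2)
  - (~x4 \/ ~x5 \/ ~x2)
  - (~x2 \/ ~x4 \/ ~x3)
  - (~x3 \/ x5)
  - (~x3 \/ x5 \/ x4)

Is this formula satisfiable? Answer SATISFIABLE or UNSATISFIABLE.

x2 = True:
  propagation gives x1=True, x5=False; an empty clause results — contradiction.
x2 = False:
  propagation gives x3=True, x1=False, x4=True; an empty clause results — contradiction.
Every branch closes, so no satisfying assignment exists.

UNSATISFIABLE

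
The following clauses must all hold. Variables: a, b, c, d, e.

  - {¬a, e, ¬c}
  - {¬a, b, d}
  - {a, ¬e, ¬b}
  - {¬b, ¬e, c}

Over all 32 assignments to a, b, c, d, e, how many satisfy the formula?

19

Case analysis on a and b:
  a=1, b=1: remaining (c,d,e) ∈ {(0,0,0); (0,1,0); (1,0,1); (1,1,1)} — 4.
  a=1, b=0: remaining (c,d,e) ∈ {(0,1,0); (0,1,1); (1,1,1)} — 3.
  a=0, b=1: remaining (c,d,e) ∈ {(0,0,0); (0,1,0); (1,0,0); (1,1,0)} — 4.
  a=0, b=0: c, d, e free → 2^3 = 8.
Total: 4 + 3 + 4 + 8 = 19.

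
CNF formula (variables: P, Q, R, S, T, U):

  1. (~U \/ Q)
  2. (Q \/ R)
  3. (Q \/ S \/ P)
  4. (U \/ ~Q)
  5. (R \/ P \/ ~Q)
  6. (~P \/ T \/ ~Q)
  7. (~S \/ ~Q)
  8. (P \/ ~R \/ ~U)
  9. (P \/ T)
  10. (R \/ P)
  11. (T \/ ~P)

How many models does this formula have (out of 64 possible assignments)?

Satisfying assignments:
  P=0 Q=0 R=1 S=1 T=1 U=0
  P=1 Q=0 R=1 S=0 T=1 U=0
  P=1 Q=0 R=1 S=1 T=1 U=0
  P=1 Q=1 R=0 S=0 T=1 U=1
  P=1 Q=1 R=1 S=0 T=1 U=1
Count: 5.

5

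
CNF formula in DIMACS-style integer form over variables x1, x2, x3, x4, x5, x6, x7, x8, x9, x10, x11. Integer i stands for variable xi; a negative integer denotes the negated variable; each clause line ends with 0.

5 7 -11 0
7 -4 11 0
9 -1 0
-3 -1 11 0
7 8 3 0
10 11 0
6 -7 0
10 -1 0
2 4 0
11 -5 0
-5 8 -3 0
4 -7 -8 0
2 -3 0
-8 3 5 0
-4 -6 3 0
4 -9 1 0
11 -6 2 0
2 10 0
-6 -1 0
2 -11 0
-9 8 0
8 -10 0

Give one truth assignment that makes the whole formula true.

x1=False, x2=True, x3=True, x4=True, x5=False, x6=True, x7=True, x8=True, x9=True, x10=True, x11=True

Check each clause:
  1. {x5, ¬x11, x7} — x7 is true.
  2. {x7, x11, ¬x4} — x11 is true.
  3. {¬x1, x9} — x9 is true.
  4. {x11, ¬x3, ¬x1} — x11 is true.
  5. {x3, x8, x7} — x8 is true.
  6. {x10, x11} — x10 is true.
  7. {x6, ¬x7} — x6 is true.
  8. {x10, ¬x1} — x10 is true.
  9. {x2, x4} — x2 is true.
  10. {¬x5, x11} — x11 is true.
  11. {¬x3, ¬x5, x8} — x8 is true.
  12. {¬x7, ¬x8, x4} — x4 is true.
  13. {x2, ¬x3} — x2 is true.
  14. {¬x8, x3, x5} — x3 is true.
  15. {¬x6, ¬x4, x3} — x3 is true.
  16. {x4, x1, ¬x9} — x4 is true.
  17. {x2, ¬x6, x11} — x11 is true.
  18. {x2, x10} — x10 is true.
  19. {¬x6, ¬x1} — ¬x1 is true.
  20. {¬x11, x2} — x2 is true.
  21. {¬x9, x8} — x8 is true.
  22. {¬x10, x8} — x8 is true.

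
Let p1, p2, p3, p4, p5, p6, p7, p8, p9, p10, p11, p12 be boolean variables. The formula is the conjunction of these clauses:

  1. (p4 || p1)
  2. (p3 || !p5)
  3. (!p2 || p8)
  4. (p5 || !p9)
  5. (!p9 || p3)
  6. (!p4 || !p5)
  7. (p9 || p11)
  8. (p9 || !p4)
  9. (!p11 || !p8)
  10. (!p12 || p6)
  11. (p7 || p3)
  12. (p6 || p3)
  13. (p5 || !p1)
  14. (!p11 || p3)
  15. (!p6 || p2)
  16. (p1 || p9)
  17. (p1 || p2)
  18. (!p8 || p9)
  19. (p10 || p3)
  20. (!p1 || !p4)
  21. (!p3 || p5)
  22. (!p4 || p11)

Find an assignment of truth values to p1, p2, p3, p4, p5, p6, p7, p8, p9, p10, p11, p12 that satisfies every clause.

Pure literal: p12 appears only negated; assign p12 = False.
Set p1 = True and propagate.
  then p5 is forced to True.
  then p3 is forced to True.
  then p4 is forced to False.
The remaining clauses are satisfied by p2 = False, p6 = False, p7 = False, p8 = True, p9 = True, p10 = False, p11 = False.

p1=True, p2=False, p3=True, p4=False, p5=True, p6=False, p7=False, p8=True, p9=True, p10=False, p11=False, p12=False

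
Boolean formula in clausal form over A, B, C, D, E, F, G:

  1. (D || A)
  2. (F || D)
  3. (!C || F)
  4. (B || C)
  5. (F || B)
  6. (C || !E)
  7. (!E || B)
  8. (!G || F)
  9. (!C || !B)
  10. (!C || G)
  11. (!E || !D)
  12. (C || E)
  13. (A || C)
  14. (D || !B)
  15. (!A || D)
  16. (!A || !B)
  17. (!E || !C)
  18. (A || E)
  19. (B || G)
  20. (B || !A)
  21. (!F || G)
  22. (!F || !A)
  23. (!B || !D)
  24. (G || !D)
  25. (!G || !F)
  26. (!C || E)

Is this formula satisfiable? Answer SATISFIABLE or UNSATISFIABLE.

B = True:
  propagation gives C=False, E=False; an empty clause results — contradiction.
B = False:
  propagation gives C=True, F=True, E=False; an empty clause results — contradiction.
Every branch closes, so no satisfying assignment exists.

UNSATISFIABLE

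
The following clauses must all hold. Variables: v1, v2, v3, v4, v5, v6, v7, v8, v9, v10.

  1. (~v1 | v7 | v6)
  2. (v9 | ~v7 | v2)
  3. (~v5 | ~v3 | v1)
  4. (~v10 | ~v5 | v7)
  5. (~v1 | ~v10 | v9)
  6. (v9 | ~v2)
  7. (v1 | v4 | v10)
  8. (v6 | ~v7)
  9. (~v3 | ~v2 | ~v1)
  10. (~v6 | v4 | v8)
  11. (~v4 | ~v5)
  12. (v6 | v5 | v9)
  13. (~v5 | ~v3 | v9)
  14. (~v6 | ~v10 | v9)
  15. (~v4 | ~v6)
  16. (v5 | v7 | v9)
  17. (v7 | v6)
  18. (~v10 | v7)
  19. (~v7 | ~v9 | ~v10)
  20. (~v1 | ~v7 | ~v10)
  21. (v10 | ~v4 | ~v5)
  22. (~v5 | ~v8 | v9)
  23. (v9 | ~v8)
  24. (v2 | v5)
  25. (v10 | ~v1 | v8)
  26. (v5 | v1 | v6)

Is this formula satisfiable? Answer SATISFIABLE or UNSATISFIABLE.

SATISFIABLE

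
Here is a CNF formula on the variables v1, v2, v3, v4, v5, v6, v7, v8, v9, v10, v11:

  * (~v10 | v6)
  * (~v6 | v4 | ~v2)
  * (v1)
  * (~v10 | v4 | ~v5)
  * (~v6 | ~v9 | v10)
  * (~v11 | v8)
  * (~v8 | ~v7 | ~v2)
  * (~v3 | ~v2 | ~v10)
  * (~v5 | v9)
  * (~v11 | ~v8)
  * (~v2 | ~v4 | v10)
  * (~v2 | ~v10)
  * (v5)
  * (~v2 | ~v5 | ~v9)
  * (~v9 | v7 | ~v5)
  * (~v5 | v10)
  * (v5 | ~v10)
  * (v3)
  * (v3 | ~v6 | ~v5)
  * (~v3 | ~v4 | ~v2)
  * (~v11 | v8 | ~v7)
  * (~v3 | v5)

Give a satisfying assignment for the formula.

v1=1, v2=0, v3=1, v4=1, v5=1, v6=1, v7=1, v8=1, v9=1, v10=1, v11=0

(v1) is a unit clause, so v1 = True.
Unit propagation: (v5) forces v5 = True.
(v9) is a unit clause, so v9 = True.
(~v2) is a unit clause, so v2 = False.
Unit propagation: (v7) forces v7 = True.
Unit propagation: (v10) forces v10 = True.
The clause (v6) is unit: v6 must be True.
Unit propagation: (v4) forces v4 = True.
Unit propagation: (v3) forces v3 = True.
v11 occurs only negated in the remaining clauses — set v11 = False.
v8 is now unconstrained; take v8 = True.
Every clause has at least one true literal under this assignment.
Check each clause:
  1. (~v10 | v6) — v6 is true.
  2. (~v2 | v4 | ~v6) — v4 is true.
  3. (v1) — v1 is true.
  4. (~v10 | v4 | ~v5) — v4 is true.
  5. (~v9 | v10 | ~v6) — v10 is true.
  6. (v8 | ~v11) — v8 is true.
  7. (~v8 | ~v7 | ~v2) — ~v2 is true.
  8. (~v10 | ~v2 | ~v3) — ~v2 is true.
  9. (~v5 | v9) — v9 is true.
  10. (~v11 | ~v8) — ~v11 is true.
  11. (~v4 | ~v2 | v10) — v10 is true.
  12. (~v10 | ~v2) — ~v2 is true.
  13. (v5) — v5 is true.
  14. (~v9 | ~v5 | ~v2) — ~v2 is true.
  15. (~v5 | ~v9 | v7) — v7 is true.
  16. (~v5 | v10) — v10 is true.
  17. (v5 | ~v10) — v5 is true.
  18. (v3) — v3 is true.
  19. (~v6 | v3 | ~v5) — v3 is true.
  20. (~v4 | ~v2 | ~v3) — ~v2 is true.
  21. (~v11 | ~v7 | v8) — v8 is true.
  22. (v5 | ~v3) — v5 is true.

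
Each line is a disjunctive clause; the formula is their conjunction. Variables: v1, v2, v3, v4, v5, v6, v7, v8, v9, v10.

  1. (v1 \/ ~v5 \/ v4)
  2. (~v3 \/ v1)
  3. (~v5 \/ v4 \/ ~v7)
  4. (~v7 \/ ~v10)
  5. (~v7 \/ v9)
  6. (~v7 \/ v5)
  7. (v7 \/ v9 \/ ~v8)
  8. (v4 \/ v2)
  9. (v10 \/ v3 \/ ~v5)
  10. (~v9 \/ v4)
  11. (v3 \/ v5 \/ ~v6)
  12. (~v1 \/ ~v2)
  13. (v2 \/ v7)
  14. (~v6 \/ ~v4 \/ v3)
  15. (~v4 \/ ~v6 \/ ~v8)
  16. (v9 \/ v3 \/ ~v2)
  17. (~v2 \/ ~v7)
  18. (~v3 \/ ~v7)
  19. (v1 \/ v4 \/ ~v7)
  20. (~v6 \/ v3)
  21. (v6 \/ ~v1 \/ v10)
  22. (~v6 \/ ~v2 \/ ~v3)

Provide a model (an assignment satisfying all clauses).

v1 = F  v2 = T  v3 = F  v4 = T  v5 = F  v6 = F  v7 = F  v8 = F  v9 = T  v10 = F

Pure literal: v8 appears only negated; assign v8 = False.
Try v1 = False.
  then v3 is forced to False.
  then v6 is forced to False.
Set v2 = True and propagate.
  then v9 is forced to True.
  then v4 is forced to True.
  then v7 is forced to False.
For the remaining variables, v5 = False, v10 = False works.
Every clause has at least one true literal under this assignment.
Check each clause:
  1. (~v5 \/ v1 \/ v4) — ~v5 is true.
  2. (v1 \/ ~v3) — ~v3 is true.
  3. (~v7 \/ v4 \/ ~v5) — ~v7 is true.
  4. (~v10 \/ ~v7) — ~v7 is true.
  5. (~v7 \/ v9) — v9 is true.
  6. (v5 \/ ~v7) — ~v7 is true.
  7. (~v8 \/ v7 \/ v9) — ~v8 is true.
  8. (v2 \/ v4) — v2 is true.
  9. (v3 \/ v10 \/ ~v5) — ~v5 is true.
  10. (v4 \/ ~v9) — v4 is true.
  11. (v3 \/ v5 \/ ~v6) — ~v6 is true.
  12. (~v1 \/ ~v2) — ~v1 is true.
  13. (v2 \/ v7) — v2 is true.
  14. (~v4 \/ ~v6 \/ v3) — ~v6 is true.
  15. (~v8 \/ ~v4 \/ ~v6) — ~v8 is true.
  16. (~v2 \/ v9 \/ v3) — v9 is true.
  17. (~v2 \/ ~v7) — ~v7 is true.
  18. (~v7 \/ ~v3) — ~v7 is true.
  19. (~v7 \/ v4 \/ v1) — ~v7 is true.
  20. (v3 \/ ~v6) — ~v6 is true.
  21. (v10 \/ ~v1 \/ v6) — ~v1 is true.
  22. (~v6 \/ ~v3 \/ ~v2) — ~v6 is true.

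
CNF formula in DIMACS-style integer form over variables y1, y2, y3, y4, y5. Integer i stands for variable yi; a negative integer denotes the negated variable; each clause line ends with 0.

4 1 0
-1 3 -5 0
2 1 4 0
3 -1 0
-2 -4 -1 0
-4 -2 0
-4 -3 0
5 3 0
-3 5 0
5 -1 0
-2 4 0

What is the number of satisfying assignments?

2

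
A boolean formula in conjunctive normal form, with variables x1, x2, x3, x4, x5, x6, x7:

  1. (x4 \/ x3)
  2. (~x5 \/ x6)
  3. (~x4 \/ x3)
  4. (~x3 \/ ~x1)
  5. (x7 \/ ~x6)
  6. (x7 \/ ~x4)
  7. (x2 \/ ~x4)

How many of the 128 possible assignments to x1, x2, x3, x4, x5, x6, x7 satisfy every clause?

11

Case analysis on x4 and x3:
  x4=T, x3=T: remaining (x1,x2,x5,x6,x7) ∈ {(F,T,F,F,T); (F,T,F,T,T); (F,T,T,T,T)} — 3.
  x4=T, x3=F: a clause becomes empty — 0.
  x4=F, x3=T: x2 free; 4 ways for (x1,x5,x6,x7) × 2^1 = 8.
  x4=F, x3=F: a clause becomes empty — 0.
Total: 3 + 0 + 8 + 0 = 11.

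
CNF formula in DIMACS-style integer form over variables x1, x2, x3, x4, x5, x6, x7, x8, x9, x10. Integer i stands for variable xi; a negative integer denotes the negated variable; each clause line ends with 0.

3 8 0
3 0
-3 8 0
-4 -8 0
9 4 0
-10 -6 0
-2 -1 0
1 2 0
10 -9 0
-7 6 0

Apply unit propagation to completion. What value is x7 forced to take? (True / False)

Unit clause (x3) sets x3 = True.
(x8 ∨ ¬x3) with x3 = True leaves only x8, so x8 = True.
From (¬x8 ∨ ¬x4) and x8 = True: x4 = False.
(x9 ∨ x4): since x4 = False, the clause reduces to (x9). x9 = True.
From (¬x9 ∨ x10) and x9 = True: x10 = True.
From (¬x10 ∨ ¬x6) and x10 = True: x6 = False.
(¬x7 ∨ x6): since x6 = False, the clause reduces to (¬x7). x7 = False.

False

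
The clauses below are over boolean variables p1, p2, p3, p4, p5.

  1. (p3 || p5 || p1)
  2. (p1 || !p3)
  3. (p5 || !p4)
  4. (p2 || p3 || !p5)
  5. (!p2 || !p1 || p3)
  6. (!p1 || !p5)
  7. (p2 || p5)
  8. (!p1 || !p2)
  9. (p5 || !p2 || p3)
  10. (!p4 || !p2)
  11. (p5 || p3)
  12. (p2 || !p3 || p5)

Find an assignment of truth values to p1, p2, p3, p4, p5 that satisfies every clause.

p1=False, p2=True, p3=False, p4=False, p5=True

p4 occurs only negated in the remaining clauses — set p4 = False.
Set p1 = False and propagate.
  then p3 is forced to False.
  then p5 is forced to True.
  then p2 is forced to True.
Every clause has at least one true literal under this assignment.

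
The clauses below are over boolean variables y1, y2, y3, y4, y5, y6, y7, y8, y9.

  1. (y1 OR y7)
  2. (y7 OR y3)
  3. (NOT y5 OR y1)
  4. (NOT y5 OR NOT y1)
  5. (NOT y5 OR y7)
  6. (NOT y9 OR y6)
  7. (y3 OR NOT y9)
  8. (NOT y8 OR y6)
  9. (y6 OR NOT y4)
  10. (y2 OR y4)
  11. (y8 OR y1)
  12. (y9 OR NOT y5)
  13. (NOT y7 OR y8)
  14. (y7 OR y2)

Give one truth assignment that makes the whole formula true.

y1 = False, y2 = True, y3 = False, y4 = True, y5 = False, y6 = True, y7 = True, y8 = True, y9 = False

Pure literal: y2 appears only positively; assign y2 = True.
Pure literal: y5 appears only negated; assign y5 = False.
Try y1 = False.
  then y7 is forced to True.
  then y8 is forced to True.
  then y6 is forced to True.
The remaining clauses are satisfied by y3 = False, y4 = True, y9 = False.
Every clause has at least one true literal under this assignment.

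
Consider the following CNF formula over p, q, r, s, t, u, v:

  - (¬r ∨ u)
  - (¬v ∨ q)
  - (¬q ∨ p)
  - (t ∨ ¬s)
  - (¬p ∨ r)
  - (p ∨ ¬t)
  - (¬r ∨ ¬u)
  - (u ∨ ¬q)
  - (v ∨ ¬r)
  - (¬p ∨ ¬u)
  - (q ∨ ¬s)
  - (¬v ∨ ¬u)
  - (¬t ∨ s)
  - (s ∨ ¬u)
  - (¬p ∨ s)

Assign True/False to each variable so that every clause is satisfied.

Try p = False.
  then q is forced to False.
  then v is forced to False.
  then t is forced to False.
  then s is forced to False.
  then r is forced to False.
  then u is forced to False.
Every clause has at least one true literal under this assignment.

p = False, q = False, r = False, s = False, t = False, u = False, v = False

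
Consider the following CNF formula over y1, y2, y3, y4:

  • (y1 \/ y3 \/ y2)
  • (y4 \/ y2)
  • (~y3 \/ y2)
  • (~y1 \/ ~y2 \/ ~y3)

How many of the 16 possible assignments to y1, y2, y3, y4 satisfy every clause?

Split on y2, then y3.
  y2=T, y3=T: remaining (y1,y4) ∈ {(F,F); (F,T)} — 2.
  y2=T, y3=F: remaining (y1,y4) ∈ {(F,F); (F,T); (T,F); (T,T)} — 4.
  y2=F, y3=T: a clause becomes empty — 0.
  y2=F, y3=F: remaining (y1,y4) ∈ {(T,T)} — 1.
Total: 2 + 4 + 0 + 1 = 7.

7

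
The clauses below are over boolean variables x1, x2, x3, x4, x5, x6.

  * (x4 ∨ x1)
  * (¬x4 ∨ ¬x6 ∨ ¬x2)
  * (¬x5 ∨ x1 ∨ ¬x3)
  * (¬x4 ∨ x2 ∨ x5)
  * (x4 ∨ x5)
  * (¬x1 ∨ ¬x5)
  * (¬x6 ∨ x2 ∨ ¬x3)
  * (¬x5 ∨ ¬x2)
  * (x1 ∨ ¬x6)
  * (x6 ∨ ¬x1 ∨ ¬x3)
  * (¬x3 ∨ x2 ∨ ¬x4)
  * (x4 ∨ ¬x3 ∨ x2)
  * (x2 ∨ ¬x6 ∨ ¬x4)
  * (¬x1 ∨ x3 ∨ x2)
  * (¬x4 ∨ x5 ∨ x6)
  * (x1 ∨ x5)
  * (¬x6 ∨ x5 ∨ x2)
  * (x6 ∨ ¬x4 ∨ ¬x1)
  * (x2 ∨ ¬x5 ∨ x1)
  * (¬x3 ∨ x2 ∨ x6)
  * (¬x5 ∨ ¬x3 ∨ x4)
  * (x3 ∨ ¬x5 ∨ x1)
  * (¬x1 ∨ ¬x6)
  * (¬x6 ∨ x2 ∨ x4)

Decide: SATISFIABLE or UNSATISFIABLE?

UNSATISFIABLE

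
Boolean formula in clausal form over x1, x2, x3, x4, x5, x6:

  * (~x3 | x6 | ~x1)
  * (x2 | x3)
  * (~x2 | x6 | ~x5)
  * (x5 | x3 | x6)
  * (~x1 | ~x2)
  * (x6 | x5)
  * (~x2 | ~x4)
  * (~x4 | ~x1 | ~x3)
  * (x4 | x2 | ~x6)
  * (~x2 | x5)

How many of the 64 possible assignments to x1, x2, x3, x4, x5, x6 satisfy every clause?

The models are:
  x1=0 x2=0 x3=1 x4=0 x5=1 x6=0
  x1=0 x2=0 x3=1 x4=1 x5=0 x6=1
  x1=0 x2=0 x3=1 x4=1 x5=1 x6=0
  x1=0 x2=0 x3=1 x4=1 x5=1 x6=1
  x1=0 x2=1 x3=0 x4=0 x5=1 x6=1
  x1=0 x2=1 x3=1 x4=0 x5=1 x6=1
Count: 6.

6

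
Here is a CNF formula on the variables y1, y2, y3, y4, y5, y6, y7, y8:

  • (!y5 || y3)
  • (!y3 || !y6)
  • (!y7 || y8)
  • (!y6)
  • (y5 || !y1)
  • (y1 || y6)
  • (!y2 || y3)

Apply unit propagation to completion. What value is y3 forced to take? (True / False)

True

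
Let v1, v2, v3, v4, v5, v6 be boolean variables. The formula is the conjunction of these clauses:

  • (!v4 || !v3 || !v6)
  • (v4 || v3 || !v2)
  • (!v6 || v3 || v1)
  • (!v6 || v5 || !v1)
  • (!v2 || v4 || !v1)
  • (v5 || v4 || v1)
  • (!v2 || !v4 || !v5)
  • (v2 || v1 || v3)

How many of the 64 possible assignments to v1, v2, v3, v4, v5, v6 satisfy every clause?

Case analysis on v1 and v4:
  v1=T, v4=T: 7 of the 16 assignments to (v2,v3,v5,v6) work.
  v1=T, v4=F: v3 free; 3 ways for (v2,v5,v6) × 2^1 = 6.
  v1=F, v4=T: remaining (v2,v3,v5,v6) ∈ {(F,T,F,F); (F,T,T,F); (T,F,F,F); (T,T,F,F)} — 4.
  v1=F, v4=F: remaining (v2,v3,v5,v6) ∈ {(F,T,T,F); (F,T,T,T); (T,T,T,F); (T,T,T,T)} — 4.
Total: 7 + 6 + 4 + 4 = 21.

21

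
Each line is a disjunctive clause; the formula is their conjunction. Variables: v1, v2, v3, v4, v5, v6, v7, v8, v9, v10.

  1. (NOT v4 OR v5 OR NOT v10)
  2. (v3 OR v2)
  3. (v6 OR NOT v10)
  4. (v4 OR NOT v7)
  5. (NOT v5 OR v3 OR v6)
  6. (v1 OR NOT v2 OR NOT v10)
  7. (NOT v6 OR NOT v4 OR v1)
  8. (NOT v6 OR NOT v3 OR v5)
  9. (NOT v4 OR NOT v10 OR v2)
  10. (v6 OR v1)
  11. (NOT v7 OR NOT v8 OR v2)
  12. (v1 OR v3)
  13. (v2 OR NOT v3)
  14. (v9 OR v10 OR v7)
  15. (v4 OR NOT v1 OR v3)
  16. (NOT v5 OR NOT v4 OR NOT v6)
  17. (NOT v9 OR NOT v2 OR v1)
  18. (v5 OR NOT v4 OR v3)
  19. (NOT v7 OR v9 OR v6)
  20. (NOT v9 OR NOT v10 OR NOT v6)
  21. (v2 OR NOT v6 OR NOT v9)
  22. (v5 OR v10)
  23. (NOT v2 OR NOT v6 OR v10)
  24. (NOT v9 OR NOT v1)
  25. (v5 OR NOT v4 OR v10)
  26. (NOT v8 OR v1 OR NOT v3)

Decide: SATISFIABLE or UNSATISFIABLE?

v8 occurs only negated in the remaining clauses — set v8 = False.
Set v1 = True and propagate.
  then v9 is forced to False.
Try v2 = True.
For the remaining variables, v3 = True, v4 = False, v5 = True, v6 = True, v7 = False, v10 = True works.
So v1=1, v2=1, v3=1, v4=0, v5=1, v6=1, v7=0, v8=0, v9=0, v10=1 is a satisfying assignment.

SATISFIABLE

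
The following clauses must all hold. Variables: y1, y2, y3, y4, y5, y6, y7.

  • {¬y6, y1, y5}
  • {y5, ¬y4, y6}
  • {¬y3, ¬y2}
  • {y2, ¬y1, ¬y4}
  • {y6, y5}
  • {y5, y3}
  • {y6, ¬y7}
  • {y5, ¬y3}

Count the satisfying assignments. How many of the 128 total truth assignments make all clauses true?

30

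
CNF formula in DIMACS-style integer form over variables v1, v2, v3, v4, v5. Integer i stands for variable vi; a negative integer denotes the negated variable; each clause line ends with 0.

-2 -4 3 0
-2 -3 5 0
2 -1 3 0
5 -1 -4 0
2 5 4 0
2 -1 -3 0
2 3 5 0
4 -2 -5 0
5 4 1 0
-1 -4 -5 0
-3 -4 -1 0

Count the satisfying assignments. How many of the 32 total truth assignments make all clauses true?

Satisfying assignments:
  v1=F v2=F v3=F v4=F v5=T
  v1=F v2=F v3=F v4=T v5=T
  v1=F v2=F v3=T v4=F v5=T
  v1=F v2=F v3=T v4=T v5=F
  v1=F v2=F v3=T v4=T v5=T
  v1=F v2=T v3=T v4=T v5=T
  v1=T v2=T v3=F v4=F v5=F
Count: 7.

7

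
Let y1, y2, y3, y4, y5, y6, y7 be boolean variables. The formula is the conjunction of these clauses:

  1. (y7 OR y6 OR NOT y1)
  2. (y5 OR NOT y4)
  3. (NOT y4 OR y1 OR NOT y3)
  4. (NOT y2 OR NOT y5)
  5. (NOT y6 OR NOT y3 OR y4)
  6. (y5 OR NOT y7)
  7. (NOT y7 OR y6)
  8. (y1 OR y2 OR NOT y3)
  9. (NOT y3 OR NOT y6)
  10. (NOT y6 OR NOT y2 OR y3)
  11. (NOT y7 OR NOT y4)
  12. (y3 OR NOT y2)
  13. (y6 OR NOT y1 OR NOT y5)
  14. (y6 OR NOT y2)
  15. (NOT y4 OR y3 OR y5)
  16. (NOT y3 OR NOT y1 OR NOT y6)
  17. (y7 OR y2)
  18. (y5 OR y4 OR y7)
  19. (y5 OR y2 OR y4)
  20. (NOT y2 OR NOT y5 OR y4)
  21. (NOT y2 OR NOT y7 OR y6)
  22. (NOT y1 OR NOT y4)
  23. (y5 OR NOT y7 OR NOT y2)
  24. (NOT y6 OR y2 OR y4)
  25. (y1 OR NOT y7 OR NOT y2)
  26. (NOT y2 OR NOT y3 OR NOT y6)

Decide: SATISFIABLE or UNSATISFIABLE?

UNSATISFIABLE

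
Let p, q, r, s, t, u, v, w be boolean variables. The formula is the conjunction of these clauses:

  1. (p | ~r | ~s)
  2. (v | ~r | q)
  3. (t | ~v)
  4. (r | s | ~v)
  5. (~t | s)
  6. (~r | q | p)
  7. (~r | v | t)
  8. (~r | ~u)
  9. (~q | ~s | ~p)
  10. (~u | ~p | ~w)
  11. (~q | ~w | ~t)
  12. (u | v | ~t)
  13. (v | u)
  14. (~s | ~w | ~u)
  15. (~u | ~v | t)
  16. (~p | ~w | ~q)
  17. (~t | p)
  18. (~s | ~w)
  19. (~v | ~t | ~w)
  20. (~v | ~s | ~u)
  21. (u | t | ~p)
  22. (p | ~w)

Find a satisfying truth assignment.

p=1, q=0, r=0, s=1, t=1, u=1, v=0, w=0

w occurs only negated in the remaining clauses — set w = False.
Try p = True.
For the remaining variables, q = False, r = False, s = True, t = True, u = True, v = False works.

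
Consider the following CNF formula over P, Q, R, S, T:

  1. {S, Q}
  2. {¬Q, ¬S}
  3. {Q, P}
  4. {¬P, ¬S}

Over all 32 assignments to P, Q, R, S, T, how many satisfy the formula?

Case analysis on Q and S:
  Q=1, S=1: a clause becomes empty — 0.
  Q=1, S=0: P, R, T free → 2^3 = 8.
  Q=0, S=1: a clause becomes empty — 0.
  Q=0, S=0: a clause becomes empty — 0.
Total: 0 + 8 + 0 + 0 = 8.

8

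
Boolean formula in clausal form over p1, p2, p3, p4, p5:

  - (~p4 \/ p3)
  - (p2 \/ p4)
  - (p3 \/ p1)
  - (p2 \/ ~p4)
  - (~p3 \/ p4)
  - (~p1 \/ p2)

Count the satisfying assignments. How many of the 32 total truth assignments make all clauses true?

6

Satisfying assignments:
  p1=0 p2=1 p3=1 p4=1 p5=0
  p1=0 p2=1 p3=1 p4=1 p5=1
  p1=1 p2=1 p3=0 p4=0 p5=0
  p1=1 p2=1 p3=0 p4=0 p5=1
  p1=1 p2=1 p3=1 p4=1 p5=0
  p1=1 p2=1 p3=1 p4=1 p5=1
That's 6 in total.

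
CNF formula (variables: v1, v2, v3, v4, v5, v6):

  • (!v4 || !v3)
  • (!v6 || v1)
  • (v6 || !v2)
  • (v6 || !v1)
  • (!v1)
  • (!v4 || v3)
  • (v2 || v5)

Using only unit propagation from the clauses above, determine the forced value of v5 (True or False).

(!v1) is a unit clause: v1 = False.
From (!v6 || v1) and v1 = False: v6 = False.
(!v2 || v6): since v6 = False, the clause reduces to (!v2). v2 = False.
From (v2 || v5) and v2 = False: v5 = True.

True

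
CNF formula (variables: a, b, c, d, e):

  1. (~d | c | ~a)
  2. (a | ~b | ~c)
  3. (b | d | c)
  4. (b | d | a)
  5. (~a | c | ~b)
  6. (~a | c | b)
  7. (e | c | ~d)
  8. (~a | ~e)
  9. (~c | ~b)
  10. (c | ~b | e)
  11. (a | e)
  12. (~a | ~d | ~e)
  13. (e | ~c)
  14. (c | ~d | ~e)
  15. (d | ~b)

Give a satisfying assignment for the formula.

a=0, b=0, c=1, d=1, e=1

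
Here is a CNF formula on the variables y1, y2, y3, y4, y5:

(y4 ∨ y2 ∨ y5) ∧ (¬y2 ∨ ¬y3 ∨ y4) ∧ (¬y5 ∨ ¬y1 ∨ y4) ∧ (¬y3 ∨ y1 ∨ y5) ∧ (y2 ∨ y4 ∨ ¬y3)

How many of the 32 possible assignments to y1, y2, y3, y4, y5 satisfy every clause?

Split on y4, then y2.
  y4=T, y2=T: 7 of the 8 assignments to (y1,y3,y5) work.
  y4=T, y2=F: 7 of the 8 assignments to (y1,y3,y5) work.
  y4=F, y2=T: remaining (y1,y3,y5) ∈ {(F,F,F); (F,F,T); (T,F,F)} — 3.
  y4=F, y2=F: remaining (y1,y3,y5) ∈ {(F,F,T)} — 1.
Total: 7 + 7 + 3 + 1 = 18.

18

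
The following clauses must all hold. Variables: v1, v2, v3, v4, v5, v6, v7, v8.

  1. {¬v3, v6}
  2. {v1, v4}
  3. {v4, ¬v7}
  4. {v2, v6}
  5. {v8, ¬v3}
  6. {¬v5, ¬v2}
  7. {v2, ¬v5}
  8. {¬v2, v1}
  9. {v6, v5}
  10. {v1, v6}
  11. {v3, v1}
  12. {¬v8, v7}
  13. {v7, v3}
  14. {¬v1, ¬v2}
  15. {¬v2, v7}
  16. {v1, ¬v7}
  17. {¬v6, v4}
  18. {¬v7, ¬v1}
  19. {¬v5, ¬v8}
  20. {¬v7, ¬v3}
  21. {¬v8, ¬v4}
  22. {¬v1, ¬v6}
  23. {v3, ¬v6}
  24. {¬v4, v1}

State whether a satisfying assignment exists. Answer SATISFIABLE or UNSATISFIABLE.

UNSATISFIABLE

v1 = True:
  propagation gives v2=False, v6=True; an empty clause results — contradiction.
v1 = False:
  propagation gives v4=True; an empty clause results — contradiction.
Every branch closes, so no satisfying assignment exists.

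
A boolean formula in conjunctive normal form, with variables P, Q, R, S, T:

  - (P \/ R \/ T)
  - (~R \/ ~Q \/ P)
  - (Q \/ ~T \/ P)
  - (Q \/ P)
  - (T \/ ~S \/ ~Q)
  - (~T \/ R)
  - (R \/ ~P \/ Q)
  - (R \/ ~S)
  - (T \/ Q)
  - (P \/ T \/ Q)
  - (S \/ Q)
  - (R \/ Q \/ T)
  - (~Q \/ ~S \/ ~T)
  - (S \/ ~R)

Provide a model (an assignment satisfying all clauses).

Set P = True and propagate.
For the remaining variables, Q = True, R = False, S = False, T = False works.

P=True, Q=True, R=False, S=False, T=False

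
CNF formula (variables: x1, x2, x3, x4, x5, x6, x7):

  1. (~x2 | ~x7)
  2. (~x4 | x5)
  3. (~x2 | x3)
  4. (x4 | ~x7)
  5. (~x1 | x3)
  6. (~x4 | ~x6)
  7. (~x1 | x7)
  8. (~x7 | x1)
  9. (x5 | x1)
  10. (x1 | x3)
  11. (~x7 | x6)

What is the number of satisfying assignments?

Satisfying assignments:
  x1=0 x2=0 x3=1 x4=0 x5=1 x6=0 x7=0
  x1=0 x2=0 x3=1 x4=0 x5=1 x6=1 x7=0
  x1=0 x2=0 x3=1 x4=1 x5=1 x6=0 x7=0
  x1=0 x2=1 x3=1 x4=0 x5=1 x6=0 x7=0
  x1=0 x2=1 x3=1 x4=0 x5=1 x6=1 x7=0
  x1=0 x2=1 x3=1 x4=1 x5=1 x6=0 x7=0
That's 6 in total.

6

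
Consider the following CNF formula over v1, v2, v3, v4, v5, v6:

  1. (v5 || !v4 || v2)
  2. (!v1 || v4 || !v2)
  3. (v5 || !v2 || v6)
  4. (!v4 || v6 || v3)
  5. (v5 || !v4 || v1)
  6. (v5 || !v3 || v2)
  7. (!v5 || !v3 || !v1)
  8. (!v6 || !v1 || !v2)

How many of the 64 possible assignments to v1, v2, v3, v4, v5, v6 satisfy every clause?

23

Case analysis on v2 and v5:
  v2=1, v5=1: 7 of the 16 assignments to (v1,v3,v4,v6) work.
  v2=1, v5=0: remaining (v1,v3,v4,v6) ∈ {(0,0,0,1); (0,1,0,1)} — 2.
  v2=0, v5=1: 10 of the 16 assignments to (v1,v3,v4,v6) work.
  v2=0, v5=0: remaining (v1,v3,v4,v6) ∈ {(0,0,0,0); (0,0,0,1); (1,0,0,0); (1,0,0,1)} — 4.
Total: 7 + 2 + 10 + 4 = 23.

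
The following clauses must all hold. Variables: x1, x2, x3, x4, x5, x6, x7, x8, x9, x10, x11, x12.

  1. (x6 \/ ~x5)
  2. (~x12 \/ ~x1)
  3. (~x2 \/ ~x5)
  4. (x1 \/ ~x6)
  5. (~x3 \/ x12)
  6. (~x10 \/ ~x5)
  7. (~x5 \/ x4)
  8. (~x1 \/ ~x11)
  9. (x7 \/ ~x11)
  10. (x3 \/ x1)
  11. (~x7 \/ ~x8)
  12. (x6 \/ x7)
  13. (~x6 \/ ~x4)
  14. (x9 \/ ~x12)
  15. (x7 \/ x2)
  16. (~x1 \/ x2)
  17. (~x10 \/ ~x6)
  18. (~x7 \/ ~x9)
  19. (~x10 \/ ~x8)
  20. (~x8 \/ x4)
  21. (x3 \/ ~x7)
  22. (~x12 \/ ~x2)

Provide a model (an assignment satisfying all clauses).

x1=True, x2=True, x3=False, x4=False, x5=False, x6=True, x7=False, x8=False, x9=True, x10=False, x11=False, x12=False

Check each clause:
  1. (~x5 \/ x6) — ~x5 is true.
  2. (~x12 \/ ~x1) — ~x12 is true.
  3. (~x5 \/ ~x2) — ~x5 is true.
  4. (x1 \/ ~x6) — x1 is true.
  5. (x12 \/ ~x3) — ~x3 is true.
  6. (~x10 \/ ~x5) — ~x5 is true.
  7. (~x5 \/ x4) — ~x5 is true.
  8. (~x11 \/ ~x1) — ~x11 is true.
  9. (~x11 \/ x7) — ~x11 is true.
  10. (x3 \/ x1) — x1 is true.
  11. (~x7 \/ ~x8) — ~x8 is true.
  12. (x7 \/ x6) — x6 is true.
  13. (~x4 \/ ~x6) — ~x4 is true.
  14. (~x12 \/ x9) — x9 is true.
  15. (x7 \/ x2) — x2 is true.
  16. (x2 \/ ~x1) — x2 is true.
  17. (~x6 \/ ~x10) — ~x10 is true.
  18. (~x7 \/ ~x9) — ~x7 is true.
  19. (~x8 \/ ~x10) — ~x8 is true.
  20. (x4 \/ ~x8) — ~x8 is true.
  21. (x3 \/ ~x7) — ~x7 is true.
  22. (~x12 \/ ~x2) — ~x12 is true.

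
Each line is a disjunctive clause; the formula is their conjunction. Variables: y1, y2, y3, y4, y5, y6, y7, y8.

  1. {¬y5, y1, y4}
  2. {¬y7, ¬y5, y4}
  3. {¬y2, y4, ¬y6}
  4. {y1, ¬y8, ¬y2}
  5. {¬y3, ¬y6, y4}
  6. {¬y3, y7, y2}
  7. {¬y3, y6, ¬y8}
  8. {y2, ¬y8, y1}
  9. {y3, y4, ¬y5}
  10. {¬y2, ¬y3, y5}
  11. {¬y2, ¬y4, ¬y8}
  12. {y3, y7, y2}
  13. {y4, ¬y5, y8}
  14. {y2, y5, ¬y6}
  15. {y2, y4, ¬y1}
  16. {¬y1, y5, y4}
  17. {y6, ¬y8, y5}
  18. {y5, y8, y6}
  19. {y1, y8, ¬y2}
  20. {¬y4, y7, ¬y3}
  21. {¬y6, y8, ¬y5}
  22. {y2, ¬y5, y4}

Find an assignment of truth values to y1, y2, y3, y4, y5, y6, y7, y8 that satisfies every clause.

Branch on y1: take y1 = True.
The remaining clauses are satisfied by y2 = False, y3 = True, y4 = True, y5 = True, y6 = False, y7 = True, y8 = False.

y1=True  y2=False  y3=True  y4=True  y5=True  y6=False  y7=True  y8=False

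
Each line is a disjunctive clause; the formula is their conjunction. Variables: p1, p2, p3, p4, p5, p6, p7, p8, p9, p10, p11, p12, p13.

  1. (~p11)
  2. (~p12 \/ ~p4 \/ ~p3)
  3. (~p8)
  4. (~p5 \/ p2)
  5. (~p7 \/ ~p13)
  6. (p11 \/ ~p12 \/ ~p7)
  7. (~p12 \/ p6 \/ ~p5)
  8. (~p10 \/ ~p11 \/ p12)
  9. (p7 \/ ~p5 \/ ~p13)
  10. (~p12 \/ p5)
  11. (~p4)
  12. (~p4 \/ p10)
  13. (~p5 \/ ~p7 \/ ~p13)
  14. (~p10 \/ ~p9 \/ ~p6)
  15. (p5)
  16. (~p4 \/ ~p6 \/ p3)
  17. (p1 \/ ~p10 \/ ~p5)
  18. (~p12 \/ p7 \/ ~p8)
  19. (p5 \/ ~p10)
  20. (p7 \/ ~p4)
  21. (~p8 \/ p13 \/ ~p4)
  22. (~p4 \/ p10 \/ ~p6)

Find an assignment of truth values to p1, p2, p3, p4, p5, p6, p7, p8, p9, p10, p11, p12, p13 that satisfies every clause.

p1=F, p2=T, p3=F, p4=F, p5=T, p6=F, p7=T, p8=F, p9=T, p10=F, p11=F, p12=F, p13=F

The clause (~p11) is unit: p11 must be False.
Unit propagation: (~p8) forces p8 = False.
(~p4) is a unit clause, so p4 = False.
The clause (p5) is unit: p5 must be True.
The clause (p2) is unit: p2 must be True.
p10 occurs only negated in the remaining clauses — set p10 = False.
p12 occurs only negated in the remaining clauses — set p12 = False.
Branch on p7: take p7 = True.
  then p13 is forced to False.
p1, p3, p6, p9 are now unconstrained; take p1 = False, p3 = False, p6 = False, p9 = True.
Every clause has at least one true literal under this assignment.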